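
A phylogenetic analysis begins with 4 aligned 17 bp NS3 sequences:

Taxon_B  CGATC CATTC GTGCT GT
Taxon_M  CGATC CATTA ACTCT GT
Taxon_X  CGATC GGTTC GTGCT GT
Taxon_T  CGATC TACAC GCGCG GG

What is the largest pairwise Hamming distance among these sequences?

8

Pairwise Hamming distances:
  Taxon_B vs Taxon_M: 4
  Taxon_B vs Taxon_X: 2
  Taxon_B vs Taxon_T: 6
  Taxon_M vs Taxon_X: 6
  Taxon_M vs Taxon_T: 8
  Taxon_X vs Taxon_T: 7
The largest is 8, between Taxon_M and Taxon_T.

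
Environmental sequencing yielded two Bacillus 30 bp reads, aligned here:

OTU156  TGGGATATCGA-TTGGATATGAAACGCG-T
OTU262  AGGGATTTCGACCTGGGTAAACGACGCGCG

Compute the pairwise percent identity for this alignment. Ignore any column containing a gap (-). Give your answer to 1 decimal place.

67.9%

Excluding the 2 gap columns leaves 28 comparable sites.
Mismatches occur at site 1 (T→A), site 7 (A→T), site 13 (T→C), site 17 (A→G), site 20 (T→A), site 21 (G→A), site 22 (A→C), site 23 (A→G), site 30 (T→G).
19 of the 28 comparable sites match, so the percent identity is 19/28 × 100 = 67.9%.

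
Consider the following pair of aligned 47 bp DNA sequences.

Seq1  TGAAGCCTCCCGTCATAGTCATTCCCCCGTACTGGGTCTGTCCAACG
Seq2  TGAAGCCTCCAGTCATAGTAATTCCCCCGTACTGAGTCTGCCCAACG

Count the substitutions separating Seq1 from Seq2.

4

Differing sites — 11:C/A; 20:C/A; 35:G/A; 41:T/C.
That gives 4 mismatches out of 47 aligned sites, so the Hamming distance is 4.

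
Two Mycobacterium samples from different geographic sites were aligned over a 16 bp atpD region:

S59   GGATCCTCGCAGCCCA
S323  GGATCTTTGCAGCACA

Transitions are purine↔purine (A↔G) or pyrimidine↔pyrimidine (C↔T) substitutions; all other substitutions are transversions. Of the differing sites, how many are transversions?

Differing sites — 6:C/T (Ti); 8:C/T (Ti); 14:C/A (Tv).
Of the 3 differences, 2 transitions and 1 transversion, so the answer is 1.

1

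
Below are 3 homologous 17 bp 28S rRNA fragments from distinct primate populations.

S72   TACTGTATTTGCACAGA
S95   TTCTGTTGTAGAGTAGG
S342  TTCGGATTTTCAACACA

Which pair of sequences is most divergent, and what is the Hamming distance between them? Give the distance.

9

Pairwise Hamming distances:
  S72 vs S95: 8
  S72 vs S342: 7
  S95 vs S342: 9
The largest is 9, between S95 and S342.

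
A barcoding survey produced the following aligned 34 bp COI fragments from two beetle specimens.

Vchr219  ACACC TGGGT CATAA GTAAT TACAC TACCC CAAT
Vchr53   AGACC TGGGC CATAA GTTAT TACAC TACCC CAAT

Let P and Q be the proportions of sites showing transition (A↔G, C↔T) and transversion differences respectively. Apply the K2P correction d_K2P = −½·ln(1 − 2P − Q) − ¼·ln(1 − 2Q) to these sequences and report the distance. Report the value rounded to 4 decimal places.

0.0939

The sequences differ at positions 2 (C/G, transversion), 10 (T/C, transition), 18 (A/T, transversion).
Of the 3 differences, 1 transition and 2 transversions over 34 sites: P = 1/34 = 0.029412, Q = 2/34 = 0.058824.
d = −0.5·ln(0.882352) − 0.25·ln(0.882352) = −0.5·(-0.125164) − 0.25·(-0.125164) = 0.0939.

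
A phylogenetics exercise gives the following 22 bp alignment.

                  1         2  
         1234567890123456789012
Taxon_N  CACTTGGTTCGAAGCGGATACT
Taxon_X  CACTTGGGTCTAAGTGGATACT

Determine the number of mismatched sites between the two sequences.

3

The sequences differ at positions 8 (T/G), 11 (G/T), 15 (C/T).
That gives 3 mismatches out of 22 aligned sites, so the Hamming distance is 3.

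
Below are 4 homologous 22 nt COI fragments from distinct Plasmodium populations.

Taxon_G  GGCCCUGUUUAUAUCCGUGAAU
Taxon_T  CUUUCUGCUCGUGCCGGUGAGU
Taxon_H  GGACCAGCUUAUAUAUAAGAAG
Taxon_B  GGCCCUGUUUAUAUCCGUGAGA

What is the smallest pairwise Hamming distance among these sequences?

2

Pairwise Hamming distances:
  Taxon_G vs Taxon_T: 11
  Taxon_G vs Taxon_H: 8
  Taxon_G vs Taxon_B: 2
  Taxon_T vs Taxon_H: 15
  Taxon_T vs Taxon_B: 11
  Taxon_H vs Taxon_B: 9
The smallest is 2, between Taxon_G and Taxon_B.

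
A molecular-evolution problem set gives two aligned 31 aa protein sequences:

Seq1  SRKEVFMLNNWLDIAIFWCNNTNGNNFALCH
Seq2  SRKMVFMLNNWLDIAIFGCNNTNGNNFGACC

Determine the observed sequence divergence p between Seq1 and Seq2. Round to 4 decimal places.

Mismatches occur at site 4 (E→M), site 18 (W→G), site 28 (A→G), site 29 (L→A), site 31 (H→C).
There are 5 differences over 31 sites, so p = 5/31 = 0.1613.

0.1613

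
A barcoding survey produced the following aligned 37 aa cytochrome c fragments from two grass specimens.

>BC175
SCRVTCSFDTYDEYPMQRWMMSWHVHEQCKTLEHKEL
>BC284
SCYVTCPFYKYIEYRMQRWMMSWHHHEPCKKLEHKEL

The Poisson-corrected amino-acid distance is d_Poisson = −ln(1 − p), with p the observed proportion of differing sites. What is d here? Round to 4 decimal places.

Differing sites — 3:R/Y; 7:S/P; 9:D/Y; 10:T/K; 12:D/I; 15:P/R; 25:V/H; 28:Q/P; 31:T/K.
p = 9/37 = 0.243243.
d = −ln(1 − 0.243243) = −ln(0.756757) = 0.2787.

0.2787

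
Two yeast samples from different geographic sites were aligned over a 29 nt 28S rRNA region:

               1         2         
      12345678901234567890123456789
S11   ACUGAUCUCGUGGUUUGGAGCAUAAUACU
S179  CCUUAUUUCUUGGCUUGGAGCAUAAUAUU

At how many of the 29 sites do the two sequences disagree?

6

The sequences differ at positions 1 (A/C), 4 (G/U), 7 (C/U), 10 (G/U), 14 (U/C), 28 (C/U).
That gives 6 mismatches out of 29 aligned sites, so the Hamming distance is 6.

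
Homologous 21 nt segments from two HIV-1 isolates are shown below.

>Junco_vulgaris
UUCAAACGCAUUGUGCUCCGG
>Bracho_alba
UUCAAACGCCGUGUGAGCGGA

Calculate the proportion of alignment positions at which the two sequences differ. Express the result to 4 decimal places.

0.2857

Mismatches occur at site 10 (A↔C), site 11 (U↔G), site 16 (C↔A), site 17 (U↔G), site 19 (C↔G), site 21 (G↔A).
There are 6 differences over 21 sites, so p = 6/21 = 0.2857.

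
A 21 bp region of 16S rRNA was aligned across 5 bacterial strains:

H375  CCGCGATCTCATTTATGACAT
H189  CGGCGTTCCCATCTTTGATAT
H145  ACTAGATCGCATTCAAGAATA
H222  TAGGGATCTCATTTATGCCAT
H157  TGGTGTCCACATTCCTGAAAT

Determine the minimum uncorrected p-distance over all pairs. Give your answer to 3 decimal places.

0.190

Pairwise Hamming distances:
  H375 vs H189: 6
  H375 vs H145: 9
  H375 vs H222: 4
  H375 vs H157: 9
  H189 vs H145: 13
  H189 vs H222: 9
  H189 vs H157: 8
  H145 vs H222: 11
  H145 vs H157: 11
  H222 vs H157: 9
The smallest is 4 mismatches, between H375 and H222; p = 4/21 = 0.190.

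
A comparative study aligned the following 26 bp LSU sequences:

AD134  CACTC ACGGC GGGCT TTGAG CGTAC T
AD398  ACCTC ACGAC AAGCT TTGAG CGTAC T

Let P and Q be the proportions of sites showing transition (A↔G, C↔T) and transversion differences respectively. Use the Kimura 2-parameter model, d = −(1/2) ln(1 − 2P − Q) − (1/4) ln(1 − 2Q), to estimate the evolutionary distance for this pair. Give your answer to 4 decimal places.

0.2256

Differing sites — 1:C/A (Tv); 2:A/C (Tv); 9:G/A (Ti); 11:G/A (Ti); 12:G/A (Ti).
Of the 5 differences, 3 transitions and 2 transversions over 26 sites: P = 3/26 = 0.115385, Q = 2/26 = 0.076923.
d = −0.5·ln(0.692307) − 0.25·ln(0.846154) = −0.5·(-0.367726) − 0.25·(-0.167054) = 0.2256.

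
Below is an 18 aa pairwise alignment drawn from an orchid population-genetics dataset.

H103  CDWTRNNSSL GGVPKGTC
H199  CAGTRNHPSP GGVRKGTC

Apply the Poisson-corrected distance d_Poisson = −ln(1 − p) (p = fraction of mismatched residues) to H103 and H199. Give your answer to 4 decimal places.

Differing sites — 2:D/A; 3:W/G; 7:N/H; 8:S/P; 10:L/P; 14:P/R.
p = 6/18 = 0.333333.
d = −ln(1 − 0.333333) = −ln(0.666667) = 0.4055.

0.4055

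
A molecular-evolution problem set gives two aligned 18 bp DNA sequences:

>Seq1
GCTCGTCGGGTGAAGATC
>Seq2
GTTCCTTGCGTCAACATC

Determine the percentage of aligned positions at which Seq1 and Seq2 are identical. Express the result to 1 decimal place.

The sequences differ at positions 2 (C/T), 5 (G/C), 7 (C/T), 9 (G/C), 12 (G/C), 15 (G/C).
12 of the 18 sites match, so the percent identity is 12/18 × 100 = 66.7%.

66.7%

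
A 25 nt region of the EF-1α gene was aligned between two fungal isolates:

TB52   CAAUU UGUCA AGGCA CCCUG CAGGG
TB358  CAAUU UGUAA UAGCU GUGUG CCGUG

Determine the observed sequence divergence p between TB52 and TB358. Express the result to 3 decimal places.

0.360

Differing sites — 9:C/A; 11:A/U; 12:G/A; 15:A/U; 16:C/G; 17:C/U; 18:C/G; 22:A/C; 24:G/U.
There are 9 differences over 25 sites, so p = 9/25 = 0.360.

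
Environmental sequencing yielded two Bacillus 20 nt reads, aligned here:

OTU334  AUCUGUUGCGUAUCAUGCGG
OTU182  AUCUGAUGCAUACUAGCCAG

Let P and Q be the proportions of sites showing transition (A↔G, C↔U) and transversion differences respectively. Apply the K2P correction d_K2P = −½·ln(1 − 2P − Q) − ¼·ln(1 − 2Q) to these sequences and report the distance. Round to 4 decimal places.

0.4884

The sequences differ at positions 6 (U/A, transversion), 10 (G/A, transition), 13 (U/C, transition), 14 (C/U, transition), 16 (U/G, transversion), 17 (G/C, transversion), 19 (G/A, transition).
Of the 7 differences, 4 transitions and 3 transversions over 20 sites: P = 4/20 = 0.200000, Q = 3/20 = 0.150000.
d = −0.5·ln(0.450000) − 0.25·ln(0.700000) = −0.5·(-0.798508) − 0.25·(-0.356675) = 0.4884.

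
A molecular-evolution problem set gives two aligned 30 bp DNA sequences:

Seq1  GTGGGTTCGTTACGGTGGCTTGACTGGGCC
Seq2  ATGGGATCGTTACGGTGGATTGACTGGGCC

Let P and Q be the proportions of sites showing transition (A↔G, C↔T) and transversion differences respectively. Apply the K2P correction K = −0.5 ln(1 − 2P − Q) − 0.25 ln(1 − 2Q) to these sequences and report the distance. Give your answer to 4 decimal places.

0.1073

Differing sites — 1:G/A (Ti); 6:T/A (Tv); 19:C/A (Tv).
Of the 3 differences, 1 transition and 2 transversions over 30 sites: P = 1/30 = 0.033333, Q = 2/30 = 0.066667.
d = −0.5·ln(0.866667) − 0.25·ln(0.866666) = −0.5·(-0.143100) − 0.25·(-0.143102) = 0.1073.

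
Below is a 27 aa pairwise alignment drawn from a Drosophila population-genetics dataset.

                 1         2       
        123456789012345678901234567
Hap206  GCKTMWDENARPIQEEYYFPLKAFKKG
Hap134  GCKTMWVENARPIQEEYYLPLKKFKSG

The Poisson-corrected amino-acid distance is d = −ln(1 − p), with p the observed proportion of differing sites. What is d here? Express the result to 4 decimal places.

0.1603

Differing sites — 7:D/V; 19:F/L; 23:A/K; 26:K/S.
p = 4/27 = 0.148148.
d = −ln(1 − 0.148148) = −ln(0.851852) = 0.1603.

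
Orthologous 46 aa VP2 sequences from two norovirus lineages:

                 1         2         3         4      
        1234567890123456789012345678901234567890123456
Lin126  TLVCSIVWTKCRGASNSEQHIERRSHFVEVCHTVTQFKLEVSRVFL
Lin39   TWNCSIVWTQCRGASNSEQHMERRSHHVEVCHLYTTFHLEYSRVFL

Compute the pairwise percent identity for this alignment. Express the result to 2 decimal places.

The sequences differ at positions 2 (L/W), 3 (V/N), 10 (K/Q), 21 (I/M), 27 (F/H), 33 (T/L), 34 (V/Y), 36 (Q/T), 38 (K/H), 41 (V/Y).
36 of the 46 sites match, so the percent identity is 36/46 × 100 = 78.26%.

78.26%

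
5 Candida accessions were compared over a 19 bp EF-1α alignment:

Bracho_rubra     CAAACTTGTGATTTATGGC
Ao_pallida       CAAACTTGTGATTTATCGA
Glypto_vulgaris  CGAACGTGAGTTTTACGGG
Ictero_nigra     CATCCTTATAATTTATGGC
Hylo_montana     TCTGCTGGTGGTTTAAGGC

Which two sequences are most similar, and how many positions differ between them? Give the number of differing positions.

Pairwise Hamming distances:
  Bracho_rubra vs Ao_pallida: 2
  Bracho_rubra vs Glypto_vulgaris: 6
  Bracho_rubra vs Ictero_nigra: 4
  Bracho_rubra vs Hylo_montana: 7
  Ao_pallida vs Glypto_vulgaris: 7
  Ao_pallida vs Ictero_nigra: 6
  Ao_pallida vs Hylo_montana: 9
  Glypto_vulgaris vs Ictero_nigra: 10
  Glypto_vulgaris vs Hylo_montana: 10
  Ictero_nigra vs Hylo_montana: 8
The smallest is 2, between Bracho_rubra and Ao_pallida.

2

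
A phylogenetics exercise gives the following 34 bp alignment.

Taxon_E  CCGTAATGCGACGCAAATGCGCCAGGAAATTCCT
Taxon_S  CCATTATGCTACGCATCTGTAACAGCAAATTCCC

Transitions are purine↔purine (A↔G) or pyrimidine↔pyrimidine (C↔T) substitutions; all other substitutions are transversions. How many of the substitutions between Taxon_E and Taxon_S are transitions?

The sequences differ at positions 3 (G/A, transition), 5 (A/T, transversion), 10 (G/T, transversion), 16 (A/T, transversion), 17 (A/C, transversion), 20 (C/T, transition), 21 (G/A, transition), 22 (C/A, transversion), 26 (G/C, transversion), 34 (T/C, transition).
Of the 10 differences, 4 transitions and 6 transversions, so the answer is 4.

4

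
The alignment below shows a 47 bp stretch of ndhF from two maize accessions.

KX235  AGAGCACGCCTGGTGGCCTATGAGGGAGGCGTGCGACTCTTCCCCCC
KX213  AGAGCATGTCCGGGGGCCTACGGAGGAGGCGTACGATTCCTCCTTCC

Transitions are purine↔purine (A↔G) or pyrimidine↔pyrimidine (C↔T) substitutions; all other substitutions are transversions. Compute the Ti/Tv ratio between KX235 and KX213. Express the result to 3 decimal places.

Differing sites — 7:C/T (Ti); 9:C/T (Ti); 11:T/C (Ti); 14:T/G (Tv); 21:T/C (Ti); 23:A/G (Ti); 24:G/A (Ti); 33:G/A (Ti); 37:C/T (Ti); 40:T/C (Ti); 44:C/T (Ti); 45:C/T (Ti).
Of the 12 differences, 11 transitions and 1 transversion, so Ti/Tv = 11/1 = 11.000.

11.000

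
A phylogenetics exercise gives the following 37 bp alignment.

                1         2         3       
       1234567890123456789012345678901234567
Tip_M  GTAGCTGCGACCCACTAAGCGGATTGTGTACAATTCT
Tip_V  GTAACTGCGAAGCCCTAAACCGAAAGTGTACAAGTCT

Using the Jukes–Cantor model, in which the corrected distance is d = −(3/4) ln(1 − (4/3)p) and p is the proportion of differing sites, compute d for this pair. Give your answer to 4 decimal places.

Differing sites — 4:G/A; 11:C/A; 12:C/G; 14:A/C; 19:G/A; 21:G/C; 24:T/A; 25:T/A; 34:T/G.
p = 9/37 = 0.243243.
d = −0.75 · ln(1 − (4/3)·0.243243) = −0.75 · ln(0.675676) = −0.75 · (-0.392042) = 0.2940.

0.2940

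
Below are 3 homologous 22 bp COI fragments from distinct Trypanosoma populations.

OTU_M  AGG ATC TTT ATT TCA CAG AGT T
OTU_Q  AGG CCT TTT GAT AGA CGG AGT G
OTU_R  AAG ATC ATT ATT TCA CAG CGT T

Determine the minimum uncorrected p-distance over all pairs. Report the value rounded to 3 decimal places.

Pairwise Hamming distances:
  OTU_M vs OTU_Q: 9
  OTU_M vs OTU_R: 3
  OTU_Q vs OTU_R: 12
The smallest is 3 mismatches, between OTU_M and OTU_R; p = 3/22 = 0.136.

0.136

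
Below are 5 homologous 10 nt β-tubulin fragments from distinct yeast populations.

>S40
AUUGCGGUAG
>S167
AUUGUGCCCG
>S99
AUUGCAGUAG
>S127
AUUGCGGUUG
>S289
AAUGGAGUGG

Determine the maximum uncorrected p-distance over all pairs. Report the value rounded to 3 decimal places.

Pairwise Hamming distances:
  S40 vs S167: 4
  S40 vs S99: 1
  S40 vs S127: 1
  S40 vs S289: 4
  S167 vs S99: 5
  S167 vs S127: 4
  S167 vs S289: 6
  S99 vs S127: 2
  S99 vs S289: 3
  S127 vs S289: 4
The largest is 6 mismatches, between S167 and S289; p = 6/10 = 0.600.

0.600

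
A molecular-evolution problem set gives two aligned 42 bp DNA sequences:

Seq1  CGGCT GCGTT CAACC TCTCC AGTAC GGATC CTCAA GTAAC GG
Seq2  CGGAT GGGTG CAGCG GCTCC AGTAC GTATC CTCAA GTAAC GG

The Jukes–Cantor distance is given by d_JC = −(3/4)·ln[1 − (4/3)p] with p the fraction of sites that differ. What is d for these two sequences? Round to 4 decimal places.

Mismatches occur at site 4 (C↔A), site 7 (C↔G), site 10 (T↔G), site 13 (A↔G), site 15 (C↔G), site 16 (T↔G), site 27 (G↔T).
p = 7/42 = 0.166667.
d = −0.75 · ln(1 − (4/3)·0.166667) = −0.75 · ln(0.777777) = −0.75 · (-0.251315) = 0.1885.

0.1885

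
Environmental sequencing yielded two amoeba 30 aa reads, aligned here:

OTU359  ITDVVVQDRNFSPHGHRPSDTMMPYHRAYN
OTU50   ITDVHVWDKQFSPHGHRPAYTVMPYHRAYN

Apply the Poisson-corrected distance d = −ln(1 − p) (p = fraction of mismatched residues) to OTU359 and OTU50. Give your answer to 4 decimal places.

Differing sites — 5:V/H; 7:Q/W; 9:R/K; 10:N/Q; 19:S/A; 20:D/Y; 22:M/V.
p = 7/30 = 0.233333.
d = −ln(1 − 0.233333) = −ln(0.766667) = 0.2657.

0.2657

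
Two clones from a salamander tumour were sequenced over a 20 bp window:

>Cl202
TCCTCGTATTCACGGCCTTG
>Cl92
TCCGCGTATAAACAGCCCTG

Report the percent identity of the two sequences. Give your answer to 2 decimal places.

Mismatches occur at site 4 (T↔G), site 10 (T↔A), site 11 (C↔A), site 14 (G↔A), site 18 (T↔C).
15 of the 20 sites match, so the percent identity is 15/20 × 100 = 75.00%.

75.00%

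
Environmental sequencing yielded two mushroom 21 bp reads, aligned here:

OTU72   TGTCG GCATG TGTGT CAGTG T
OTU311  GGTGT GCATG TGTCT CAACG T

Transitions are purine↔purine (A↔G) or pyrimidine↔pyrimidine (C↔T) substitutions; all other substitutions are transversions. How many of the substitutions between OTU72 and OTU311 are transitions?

2

The sequences differ at positions 1 (T/G, transversion), 4 (C/G, transversion), 5 (G/T, transversion), 14 (G/C, transversion), 18 (G/A, transition), 19 (T/C, transition).
Of the 6 differences, 2 transitions and 4 transversions, so the answer is 2.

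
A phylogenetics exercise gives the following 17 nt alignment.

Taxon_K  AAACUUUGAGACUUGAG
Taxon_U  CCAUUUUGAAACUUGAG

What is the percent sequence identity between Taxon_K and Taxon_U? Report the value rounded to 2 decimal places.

76.47%

Mismatches occur at site 1 (A↔C), site 2 (A↔C), site 4 (C↔U), site 10 (G↔A).
13 of the 17 sites match, so the percent identity is 13/17 × 100 = 76.47%.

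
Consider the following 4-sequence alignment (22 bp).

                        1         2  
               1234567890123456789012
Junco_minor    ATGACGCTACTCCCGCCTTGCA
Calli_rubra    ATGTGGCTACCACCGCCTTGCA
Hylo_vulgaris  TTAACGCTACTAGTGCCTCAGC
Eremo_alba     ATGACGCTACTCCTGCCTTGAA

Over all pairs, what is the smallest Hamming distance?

2

Pairwise Hamming distances:
  Junco_minor vs Calli_rubra: 4
  Junco_minor vs Hylo_vulgaris: 9
  Junco_minor vs Eremo_alba: 2
  Calli_rubra vs Hylo_vulgaris: 11
  Calli_rubra vs Eremo_alba: 6
  Hylo_vulgaris vs Eremo_alba: 8
The smallest is 2, between Junco_minor and Eremo_alba.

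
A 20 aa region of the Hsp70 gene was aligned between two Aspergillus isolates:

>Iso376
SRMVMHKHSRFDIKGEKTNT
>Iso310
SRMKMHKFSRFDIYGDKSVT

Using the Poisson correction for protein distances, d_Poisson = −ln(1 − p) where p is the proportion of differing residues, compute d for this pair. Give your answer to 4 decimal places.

Mismatches occur at site 4 (V/K), site 8 (H/F), site 14 (K/Y), site 16 (E/D), site 18 (T/S), site 19 (N/V).
p = 6/20 = 0.300000.
d = −ln(1 − 0.300000) = −ln(0.700000) = 0.3567.

0.3567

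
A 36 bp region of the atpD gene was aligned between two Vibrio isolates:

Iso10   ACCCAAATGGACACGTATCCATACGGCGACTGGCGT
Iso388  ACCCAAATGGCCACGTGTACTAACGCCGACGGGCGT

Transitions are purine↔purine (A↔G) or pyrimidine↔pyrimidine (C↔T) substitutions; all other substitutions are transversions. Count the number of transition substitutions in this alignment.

Mismatches occur at site 11 (A→C, transversion), site 17 (A→G, transition), site 19 (C→A, transversion), site 21 (A→T, transversion), site 22 (T→A, transversion), site 26 (G→C, transversion), site 31 (T→G, transversion).
Of the 7 differences, 1 transition and 6 transversions, so the answer is 1.

1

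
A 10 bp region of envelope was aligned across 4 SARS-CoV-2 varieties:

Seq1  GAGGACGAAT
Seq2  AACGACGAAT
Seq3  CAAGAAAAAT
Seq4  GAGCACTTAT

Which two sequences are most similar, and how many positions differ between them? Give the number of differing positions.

Pairwise Hamming distances:
  Seq1 vs Seq2: 2
  Seq1 vs Seq3: 4
  Seq1 vs Seq4: 3
  Seq2 vs Seq3: 4
  Seq2 vs Seq4: 5
  Seq3 vs Seq4: 6
The smallest is 2, between Seq1 and Seq2.

2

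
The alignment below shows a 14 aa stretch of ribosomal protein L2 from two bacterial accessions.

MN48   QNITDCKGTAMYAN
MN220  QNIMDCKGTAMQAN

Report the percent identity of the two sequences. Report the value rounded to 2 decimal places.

Mismatches occur at site 4 (T↔M), site 12 (Y↔Q).
12 of the 14 sites match, so the percent identity is 12/14 × 100 = 85.71%.

85.71%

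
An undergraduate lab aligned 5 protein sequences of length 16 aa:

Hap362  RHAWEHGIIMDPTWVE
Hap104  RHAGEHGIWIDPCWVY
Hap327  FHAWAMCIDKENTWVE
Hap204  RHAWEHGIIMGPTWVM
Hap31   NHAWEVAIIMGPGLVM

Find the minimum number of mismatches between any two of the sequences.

2

Pairwise Hamming distances:
  Hap362 vs Hap104: 5
  Hap362 vs Hap327: 8
  Hap362 vs Hap204: 2
  Hap362 vs Hap31: 7
  Hap104 vs Hap327: 11
  Hap104 vs Hap204: 6
  Hap104 vs Hap31: 10
  Hap327 vs Hap204: 9
  Hap327 vs Hap31: 11
  Hap204 vs Hap31: 5
The smallest is 2, between Hap362 and Hap204.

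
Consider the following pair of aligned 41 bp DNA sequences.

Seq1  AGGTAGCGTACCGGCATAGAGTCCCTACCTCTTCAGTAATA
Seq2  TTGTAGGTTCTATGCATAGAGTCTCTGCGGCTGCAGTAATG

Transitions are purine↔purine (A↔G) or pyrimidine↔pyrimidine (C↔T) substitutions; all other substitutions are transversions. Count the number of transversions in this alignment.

Mismatches occur at site 1 (A↔T, transversion), site 2 (G↔T, transversion), site 7 (C↔G, transversion), site 8 (G↔T, transversion), site 10 (A↔C, transversion), site 11 (C↔T, transition), site 12 (C↔A, transversion), site 13 (G↔T, transversion), site 24 (C↔T, transition), site 27 (A↔G, transition), site 29 (C↔G, transversion), site 30 (T↔G, transversion), site 33 (T↔G, transversion), site 41 (A↔G, transition).
Of the 14 differences, 4 transitions and 10 transversions, so the answer is 10.

10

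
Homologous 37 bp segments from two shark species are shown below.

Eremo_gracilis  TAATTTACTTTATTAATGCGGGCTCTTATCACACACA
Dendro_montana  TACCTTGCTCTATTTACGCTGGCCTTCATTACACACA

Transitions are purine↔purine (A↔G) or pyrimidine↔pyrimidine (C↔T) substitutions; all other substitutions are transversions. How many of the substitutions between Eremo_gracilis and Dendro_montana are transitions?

The sequences differ at positions 3 (A/C, transversion), 4 (T/C, transition), 7 (A/G, transition), 10 (T/C, transition), 15 (A/T, transversion), 17 (T/C, transition), 20 (G/T, transversion), 24 (T/C, transition), 25 (C/T, transition), 27 (T/C, transition), 30 (C/T, transition).
Of the 11 differences, 8 transitions and 3 transversions, so the answer is 8.

8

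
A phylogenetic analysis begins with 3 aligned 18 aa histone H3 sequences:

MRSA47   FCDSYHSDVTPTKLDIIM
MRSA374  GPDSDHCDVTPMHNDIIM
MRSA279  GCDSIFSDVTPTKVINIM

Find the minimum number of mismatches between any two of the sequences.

6

Pairwise Hamming distances:
  MRSA47 vs MRSA374: 7
  MRSA47 vs MRSA279: 6
  MRSA374 vs MRSA279: 9
The smallest is 6, between MRSA47 and MRSA279.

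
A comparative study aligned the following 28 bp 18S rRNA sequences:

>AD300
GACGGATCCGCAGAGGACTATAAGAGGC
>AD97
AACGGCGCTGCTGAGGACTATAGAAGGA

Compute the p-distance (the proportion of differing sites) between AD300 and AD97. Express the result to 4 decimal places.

0.2857

Differing sites — 1:G/A; 6:A/C; 7:T/G; 9:C/T; 12:A/T; 23:A/G; 24:G/A; 28:C/A.
There are 8 differences over 28 sites, so p = 8/28 = 0.2857.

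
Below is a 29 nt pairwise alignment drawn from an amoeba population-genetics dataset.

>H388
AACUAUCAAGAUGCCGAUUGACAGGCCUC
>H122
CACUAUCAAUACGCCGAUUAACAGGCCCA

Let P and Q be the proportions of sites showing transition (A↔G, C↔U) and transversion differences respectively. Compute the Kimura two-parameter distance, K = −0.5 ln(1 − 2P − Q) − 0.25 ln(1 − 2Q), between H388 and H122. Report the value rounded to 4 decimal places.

0.2437

The sequences differ at positions 1 (A/C, transversion), 10 (G/U, transversion), 12 (U/C, transition), 20 (G/A, transition), 28 (U/C, transition), 29 (C/A, transversion).
Of the 6 differences, 3 transitions and 3 transversions over 29 sites: P = 3/29 = 0.103448, Q = 3/29 = 0.103448.
d = −0.5·ln(0.689656) − 0.25·ln(0.793104) = −0.5·(-0.371562) − 0.25·(-0.231801) = 0.2437.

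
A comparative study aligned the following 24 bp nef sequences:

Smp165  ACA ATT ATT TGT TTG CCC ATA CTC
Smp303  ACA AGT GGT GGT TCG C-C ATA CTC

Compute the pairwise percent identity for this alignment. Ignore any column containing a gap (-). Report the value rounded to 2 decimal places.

78.26%

Excluding the 1 gap column leaves 23 comparable sites.
Differing sites — 5:T/G; 7:A/G; 8:T/G; 10:T/G; 14:T/C.
18 of the 23 comparable sites match, so the percent identity is 18/23 × 100 = 78.26%.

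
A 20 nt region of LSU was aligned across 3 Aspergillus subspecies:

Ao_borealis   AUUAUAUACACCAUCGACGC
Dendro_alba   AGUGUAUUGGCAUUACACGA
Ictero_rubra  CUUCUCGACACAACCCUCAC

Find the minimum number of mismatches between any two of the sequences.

9

Pairwise Hamming distances:
  Ao_borealis vs Dendro_alba: 10
  Ao_borealis vs Ictero_rubra: 9
  Dendro_alba vs Ictero_rubra: 14
The smallest is 9, between Ao_borealis and Ictero_rubra.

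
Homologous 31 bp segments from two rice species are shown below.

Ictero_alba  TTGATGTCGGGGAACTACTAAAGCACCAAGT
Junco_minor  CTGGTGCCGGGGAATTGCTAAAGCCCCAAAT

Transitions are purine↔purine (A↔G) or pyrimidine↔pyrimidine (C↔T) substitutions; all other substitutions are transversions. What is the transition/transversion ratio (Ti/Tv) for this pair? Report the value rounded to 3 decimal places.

The sequences differ at positions 1 (T/C, transition), 4 (A/G, transition), 7 (T/C, transition), 15 (C/T, transition), 17 (A/G, transition), 25 (A/C, transversion), 30 (G/A, transition).
Of the 7 differences, 6 transitions and 1 transversion, so Ti/Tv = 6/1 = 6.000.

6.000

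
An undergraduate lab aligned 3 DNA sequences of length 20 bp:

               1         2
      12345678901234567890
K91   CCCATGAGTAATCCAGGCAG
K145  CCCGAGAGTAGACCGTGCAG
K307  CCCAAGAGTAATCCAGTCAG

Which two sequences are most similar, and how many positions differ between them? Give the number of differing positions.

Pairwise Hamming distances:
  K91 vs K145: 6
  K91 vs K307: 2
  K145 vs K307: 6
The smallest is 2, between K91 and K307.

2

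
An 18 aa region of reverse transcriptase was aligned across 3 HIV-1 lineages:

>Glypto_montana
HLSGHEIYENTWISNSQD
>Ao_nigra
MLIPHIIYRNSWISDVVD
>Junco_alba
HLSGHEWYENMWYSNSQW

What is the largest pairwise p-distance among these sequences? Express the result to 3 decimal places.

0.667

Pairwise Hamming distances:
  Glypto_montana vs Ao_nigra: 9
  Glypto_montana vs Junco_alba: 4
  Ao_nigra vs Junco_alba: 12
The largest is 12 mismatches, between Ao_nigra and Junco_alba; p = 12/18 = 0.667.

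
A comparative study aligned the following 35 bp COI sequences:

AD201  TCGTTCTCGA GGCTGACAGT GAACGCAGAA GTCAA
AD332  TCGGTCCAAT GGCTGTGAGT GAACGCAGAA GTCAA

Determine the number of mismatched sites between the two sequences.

Differing sites — 4:T/G; 7:T/C; 8:C/A; 9:G/A; 10:A/T; 16:A/T; 17:C/G.
That gives 7 mismatches out of 35 aligned sites, so the Hamming distance is 7.

7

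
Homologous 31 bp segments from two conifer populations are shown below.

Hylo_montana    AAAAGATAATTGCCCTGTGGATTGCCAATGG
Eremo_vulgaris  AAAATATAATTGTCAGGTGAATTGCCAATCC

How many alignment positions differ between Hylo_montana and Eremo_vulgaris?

Differing sites — 5:G/T; 13:C/T; 15:C/A; 16:T/G; 20:G/A; 30:G/C; 31:G/C.
That gives 7 mismatches out of 31 aligned sites, so the Hamming distance is 7.

7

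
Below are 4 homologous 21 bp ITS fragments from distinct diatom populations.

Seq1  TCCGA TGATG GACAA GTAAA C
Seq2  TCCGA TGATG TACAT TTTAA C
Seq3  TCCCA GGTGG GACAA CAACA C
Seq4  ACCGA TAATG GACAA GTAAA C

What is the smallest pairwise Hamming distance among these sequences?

Pairwise Hamming distances:
  Seq1 vs Seq2: 4
  Seq1 vs Seq3: 7
  Seq1 vs Seq4: 2
  Seq2 vs Seq3: 10
  Seq2 vs Seq4: 6
  Seq3 vs Seq4: 9
The smallest is 2, between Seq1 and Seq4.

2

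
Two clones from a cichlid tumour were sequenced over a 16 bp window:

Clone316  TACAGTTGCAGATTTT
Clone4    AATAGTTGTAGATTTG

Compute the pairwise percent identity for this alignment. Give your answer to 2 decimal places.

Mismatches occur at site 1 (T↔A), site 3 (C↔T), site 9 (C↔T), site 16 (T↔G).
12 of the 16 sites match, so the percent identity is 12/16 × 100 = 75.00%.

75.00%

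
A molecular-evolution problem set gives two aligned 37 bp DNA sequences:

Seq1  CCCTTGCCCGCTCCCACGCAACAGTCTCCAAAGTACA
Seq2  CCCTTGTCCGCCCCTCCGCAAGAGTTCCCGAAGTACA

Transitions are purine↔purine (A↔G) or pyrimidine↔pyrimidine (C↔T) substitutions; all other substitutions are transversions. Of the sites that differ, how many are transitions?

Mismatches occur at site 7 (C↔T, transition), site 12 (T↔C, transition), site 15 (C↔T, transition), site 16 (A↔C, transversion), site 22 (C↔G, transversion), site 26 (C↔T, transition), site 27 (T↔C, transition), site 30 (A↔G, transition).
Of the 8 differences, 6 transitions and 2 transversions, so the answer is 6.

6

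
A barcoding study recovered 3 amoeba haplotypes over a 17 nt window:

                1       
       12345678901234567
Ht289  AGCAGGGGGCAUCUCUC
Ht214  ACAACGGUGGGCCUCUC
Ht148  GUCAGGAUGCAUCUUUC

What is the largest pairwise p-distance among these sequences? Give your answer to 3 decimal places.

0.529

Pairwise Hamming distances:
  Ht289 vs Ht214: 7
  Ht289 vs Ht148: 5
  Ht214 vs Ht148: 9
The largest is 9 mismatches, between Ht214 and Ht148; p = 9/17 = 0.529.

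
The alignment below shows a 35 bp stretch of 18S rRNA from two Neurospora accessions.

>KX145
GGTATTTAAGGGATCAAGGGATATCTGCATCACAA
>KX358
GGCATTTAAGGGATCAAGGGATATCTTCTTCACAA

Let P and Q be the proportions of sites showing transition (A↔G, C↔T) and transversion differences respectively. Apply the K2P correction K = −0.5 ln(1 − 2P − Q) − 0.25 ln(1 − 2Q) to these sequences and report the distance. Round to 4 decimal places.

0.0910

The sequences differ at positions 3 (T/C, transition), 27 (G/T, transversion), 29 (A/T, transversion).
Of the 3 differences, 1 transition and 2 transversions over 35 sites: P = 1/35 = 0.028571, Q = 2/35 = 0.057143.
d = −0.5·ln(0.885715) − 0.25·ln(0.885714) = −0.5·(-0.121360) − 0.25·(-0.121361) = 0.0910.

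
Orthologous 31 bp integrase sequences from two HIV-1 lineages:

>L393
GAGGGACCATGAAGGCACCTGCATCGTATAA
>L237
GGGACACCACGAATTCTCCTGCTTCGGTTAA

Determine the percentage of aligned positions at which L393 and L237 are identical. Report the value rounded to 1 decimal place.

67.7%

Differing sites — 2:A/G; 4:G/A; 5:G/C; 10:T/C; 14:G/T; 15:G/T; 17:A/T; 23:A/T; 27:T/G; 28:A/T.
21 of the 31 sites match, so the percent identity is 21/31 × 100 = 67.7%.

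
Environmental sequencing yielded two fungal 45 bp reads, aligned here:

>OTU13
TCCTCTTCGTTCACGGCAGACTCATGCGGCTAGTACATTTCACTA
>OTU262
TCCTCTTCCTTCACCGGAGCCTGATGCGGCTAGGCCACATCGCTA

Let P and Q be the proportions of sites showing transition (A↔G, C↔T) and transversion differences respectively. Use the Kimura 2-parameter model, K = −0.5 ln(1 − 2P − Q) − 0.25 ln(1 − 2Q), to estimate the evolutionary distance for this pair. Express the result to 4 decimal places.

0.2649

The sequences differ at positions 9 (G/C, transversion), 15 (G/C, transversion), 17 (C/G, transversion), 20 (A/C, transversion), 23 (C/G, transversion), 34 (T/G, transversion), 35 (A/C, transversion), 38 (T/C, transition), 39 (T/A, transversion), 42 (A/G, transition).
Of the 10 differences, 2 transitions and 8 transversions over 45 sites: P = 2/45 = 0.044444, Q = 8/45 = 0.177778.
d = −0.5·ln(0.733334) − 0.25·ln(0.644444) = −0.5·(-0.310154) − 0.25·(-0.439367) = 0.2649.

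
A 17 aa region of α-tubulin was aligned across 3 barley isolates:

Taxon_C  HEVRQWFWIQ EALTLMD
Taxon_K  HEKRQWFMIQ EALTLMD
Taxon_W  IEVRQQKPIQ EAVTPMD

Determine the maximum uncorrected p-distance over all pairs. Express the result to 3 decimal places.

Pairwise Hamming distances:
  Taxon_C vs Taxon_K: 2
  Taxon_C vs Taxon_W: 6
  Taxon_K vs Taxon_W: 7
The largest is 7 mismatches, between Taxon_K and Taxon_W; p = 7/17 = 0.412.

0.412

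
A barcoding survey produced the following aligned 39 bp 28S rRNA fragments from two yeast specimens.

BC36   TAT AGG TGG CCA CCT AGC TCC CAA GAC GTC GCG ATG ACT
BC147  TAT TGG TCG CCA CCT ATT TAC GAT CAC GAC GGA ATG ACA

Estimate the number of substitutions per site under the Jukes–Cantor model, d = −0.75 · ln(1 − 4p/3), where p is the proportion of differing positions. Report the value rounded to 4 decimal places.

0.3961

Differing sites — 4:A/T; 8:G/C; 17:G/T; 18:C/T; 20:C/A; 22:C/G; 24:A/T; 25:G/C; 29:T/A; 32:C/G; 33:G/A; 39:T/A.
p = 12/39 = 0.307692.
d = −0.75 · ln(1 − (4/3)·0.307692) = −0.75 · ln(0.589744) = −0.75 · (-0.528067) = 0.3961.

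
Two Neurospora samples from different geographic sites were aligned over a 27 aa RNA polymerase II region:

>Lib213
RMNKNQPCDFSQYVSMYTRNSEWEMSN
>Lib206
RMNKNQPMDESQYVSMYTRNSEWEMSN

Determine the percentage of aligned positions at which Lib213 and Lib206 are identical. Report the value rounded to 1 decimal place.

Differing sites — 8:C/M; 10:F/E.
25 of the 27 sites match, so the percent identity is 25/27 × 100 = 92.6%.

92.6%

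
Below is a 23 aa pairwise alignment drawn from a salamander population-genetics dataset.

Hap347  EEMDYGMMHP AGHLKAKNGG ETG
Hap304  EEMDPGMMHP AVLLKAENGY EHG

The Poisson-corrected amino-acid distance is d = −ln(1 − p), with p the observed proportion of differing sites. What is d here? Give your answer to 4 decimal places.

The sequences differ at positions 5 (Y/P), 12 (G/V), 13 (H/L), 17 (K/E), 20 (G/Y), 22 (T/H).
p = 6/23 = 0.260870.
d = −ln(1 − 0.260870) = −ln(0.739130) = 0.3023.

0.3023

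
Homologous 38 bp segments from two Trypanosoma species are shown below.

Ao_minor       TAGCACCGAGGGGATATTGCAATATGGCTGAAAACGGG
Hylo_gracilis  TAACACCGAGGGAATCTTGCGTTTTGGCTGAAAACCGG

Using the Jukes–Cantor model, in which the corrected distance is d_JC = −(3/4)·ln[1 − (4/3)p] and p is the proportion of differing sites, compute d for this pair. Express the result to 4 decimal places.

Mismatches occur at site 3 (G/A), site 13 (G/A), site 16 (A/C), site 21 (A/G), site 22 (A/T), site 24 (A/T), site 36 (G/C).
p = 7/38 = 0.184211.
d = −0.75 · ln(1 − (4/3)·0.184211) = −0.75 · ln(0.754385) = −0.75 · (-0.281852) = 0.2114.

0.2114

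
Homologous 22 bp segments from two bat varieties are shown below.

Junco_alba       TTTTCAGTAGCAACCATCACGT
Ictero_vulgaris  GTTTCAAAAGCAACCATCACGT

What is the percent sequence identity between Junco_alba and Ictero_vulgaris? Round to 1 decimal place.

86.4%

Mismatches occur at site 1 (T→G), site 7 (G→A), site 8 (T→A).
19 of the 22 sites match, so the percent identity is 19/22 × 100 = 86.4%.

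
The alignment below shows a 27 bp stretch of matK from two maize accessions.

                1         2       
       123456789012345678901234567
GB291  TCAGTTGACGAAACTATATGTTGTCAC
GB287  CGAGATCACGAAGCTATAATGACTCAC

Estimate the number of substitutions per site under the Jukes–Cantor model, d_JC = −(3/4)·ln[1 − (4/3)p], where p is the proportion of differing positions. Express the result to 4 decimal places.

0.5107

Differing sites — 1:T/C; 2:C/G; 5:T/A; 7:G/C; 13:A/G; 19:T/A; 20:G/T; 21:T/G; 22:T/A; 23:G/C.
p = 10/27 = 0.370370.
d = −0.75 · ln(1 − (4/3)·0.370370) = −0.75 · ln(0.506173) = −0.75 · (-0.680877) = 0.5107.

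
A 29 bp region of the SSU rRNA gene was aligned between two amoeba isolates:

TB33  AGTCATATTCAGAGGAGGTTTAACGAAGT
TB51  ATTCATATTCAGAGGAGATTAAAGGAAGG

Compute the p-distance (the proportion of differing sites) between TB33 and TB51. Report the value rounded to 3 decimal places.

The sequences differ at positions 2 (G/T), 18 (G/A), 21 (T/A), 24 (C/G), 29 (T/G).
There are 5 differences over 29 sites, so p = 5/29 = 0.172.

0.172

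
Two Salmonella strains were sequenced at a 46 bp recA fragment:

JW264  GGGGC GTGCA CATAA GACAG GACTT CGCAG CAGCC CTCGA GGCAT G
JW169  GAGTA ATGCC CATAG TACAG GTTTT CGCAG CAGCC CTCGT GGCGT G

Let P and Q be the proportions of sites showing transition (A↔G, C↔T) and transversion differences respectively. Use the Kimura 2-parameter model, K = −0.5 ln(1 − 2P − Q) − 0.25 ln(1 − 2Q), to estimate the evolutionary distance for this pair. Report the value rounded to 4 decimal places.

0.2893

Differing sites — 2:G/A (Ti); 4:G/T (Tv); 5:C/A (Tv); 6:G/A (Ti); 10:A/C (Tv); 15:A/G (Ti); 16:G/T (Tv); 22:A/T (Tv); 23:C/T (Ti); 40:A/T (Tv); 44:A/G (Ti).
Of the 11 differences, 5 transitions and 6 transversions over 46 sites: P = 5/46 = 0.108696, Q = 6/46 = 0.130435.
d = −0.5·ln(0.652173) − 0.25·ln(0.739130) = −0.5·(-0.427445) − 0.25·(-0.302281) = 0.2893.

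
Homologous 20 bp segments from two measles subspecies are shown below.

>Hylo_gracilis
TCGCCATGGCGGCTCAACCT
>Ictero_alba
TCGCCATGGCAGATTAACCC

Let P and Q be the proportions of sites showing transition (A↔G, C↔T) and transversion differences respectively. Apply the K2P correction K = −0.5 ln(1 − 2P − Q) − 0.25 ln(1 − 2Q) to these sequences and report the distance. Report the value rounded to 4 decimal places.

Mismatches occur at site 11 (G/A, transition), site 13 (C/A, transversion), site 15 (C/T, transition), site 20 (T/C, transition).
Of the 4 differences, 3 transitions and 1 transversion over 20 sites: P = 3/20 = 0.150000, Q = 1/20 = 0.050000.
d = −0.5·ln(0.650000) − 0.25·ln(0.900000) = −0.5·(-0.430783) − 0.25·(-0.105361) = 0.2417.

0.2417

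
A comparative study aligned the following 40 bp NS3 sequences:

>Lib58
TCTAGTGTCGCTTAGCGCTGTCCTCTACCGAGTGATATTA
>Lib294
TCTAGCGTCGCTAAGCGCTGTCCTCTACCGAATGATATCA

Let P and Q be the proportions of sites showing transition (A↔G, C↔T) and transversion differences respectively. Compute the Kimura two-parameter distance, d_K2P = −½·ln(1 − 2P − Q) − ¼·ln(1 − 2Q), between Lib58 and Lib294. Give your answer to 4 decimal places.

0.1090

Mismatches occur at site 6 (T→C, transition), site 13 (T→A, transversion), site 32 (G→A, transition), site 39 (T→C, transition).
Of the 4 differences, 3 transitions and 1 transversion over 40 sites: P = 3/40 = 0.075000, Q = 1/40 = 0.025000.
d = −0.5·ln(0.825000) − 0.25·ln(0.950000) = −0.5·(-0.192372) − 0.25·(-0.051293) = 0.1090.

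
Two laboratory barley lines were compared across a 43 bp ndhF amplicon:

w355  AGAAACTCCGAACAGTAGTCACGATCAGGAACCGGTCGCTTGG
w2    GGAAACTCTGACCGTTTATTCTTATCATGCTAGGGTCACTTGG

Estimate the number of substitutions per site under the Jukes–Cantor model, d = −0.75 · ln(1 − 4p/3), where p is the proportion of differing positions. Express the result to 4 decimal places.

Differing sites — 1:A/G; 9:C/T; 12:A/C; 14:A/G; 15:G/T; 17:A/T; 18:G/A; 20:C/T; 21:A/C; 22:C/T; 23:G/T; 28:G/T; 30:A/C; 31:A/T; 32:C/A; 33:C/G; 38:G/A.
p = 17/43 = 0.395349.
d = −0.75 · ln(1 − (4/3)·0.395349) = −0.75 · ln(0.472868) = −0.75 · (-0.748939) = 0.5617.

0.5617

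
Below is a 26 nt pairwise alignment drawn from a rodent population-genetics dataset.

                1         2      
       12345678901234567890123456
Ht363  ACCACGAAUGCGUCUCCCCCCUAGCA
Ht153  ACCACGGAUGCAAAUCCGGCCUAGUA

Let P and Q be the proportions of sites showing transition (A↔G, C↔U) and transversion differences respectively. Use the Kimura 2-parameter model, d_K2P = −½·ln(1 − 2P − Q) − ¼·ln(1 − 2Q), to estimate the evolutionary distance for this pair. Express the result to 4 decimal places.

The sequences differ at positions 7 (A/G, transition), 12 (G/A, transition), 13 (U/A, transversion), 14 (C/A, transversion), 18 (C/G, transversion), 19 (C/G, transversion), 25 (C/U, transition).
Of the 7 differences, 3 transitions and 4 transversions over 26 sites: P = 3/26 = 0.115385, Q = 4/26 = 0.153846.
d = −0.5·ln(0.615384) − 0.25·ln(0.692308) = −0.5·(-0.485509) − 0.25·(-0.367724) = 0.3347.

0.3347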